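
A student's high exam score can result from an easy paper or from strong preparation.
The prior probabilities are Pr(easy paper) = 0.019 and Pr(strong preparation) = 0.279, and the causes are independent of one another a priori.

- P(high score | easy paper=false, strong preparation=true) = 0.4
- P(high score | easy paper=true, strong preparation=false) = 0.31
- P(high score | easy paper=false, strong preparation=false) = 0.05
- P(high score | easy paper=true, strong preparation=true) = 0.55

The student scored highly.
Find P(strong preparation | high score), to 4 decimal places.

P(strong preparation | high score) ≈ 0.7394

For the numerator, keep only strong preparation=true terms: 0.109480 + 0.002916 = 0.112396
Normalizer over all consistent configurations: 0.05×0.981×0.721 + 0.4×0.981×0.279 + 0.31×0.019×0.721 + 0.55×0.019×0.279 = 0.152008
P(strong preparation | high score) = 0.112396/0.152008 ≈ 0.7394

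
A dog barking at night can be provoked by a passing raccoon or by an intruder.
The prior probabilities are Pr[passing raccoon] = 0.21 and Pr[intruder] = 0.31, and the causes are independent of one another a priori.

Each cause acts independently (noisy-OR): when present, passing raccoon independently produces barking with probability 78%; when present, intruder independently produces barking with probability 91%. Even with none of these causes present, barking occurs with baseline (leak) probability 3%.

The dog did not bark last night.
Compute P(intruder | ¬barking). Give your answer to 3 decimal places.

P(intruder | ¬barking) ≈ 0.039

Under noisy-OR, P(barking | causes) = 1 − (1−0.03)·∏(1−qᵢ) over the active causes.
Weight on intruder=true, given the evidence: 0.021380 + 0.001250 = 0.022630
Normalizer over all consistent configurations: 0.97×0.79×0.69 + 0.0873×0.79×0.31 + 0.2134×0.21×0.69 + 0.019206×0.21×0.31 = 0.582299
P(intruder | ¬barking) = 0.022630/0.582299 ≈ 0.039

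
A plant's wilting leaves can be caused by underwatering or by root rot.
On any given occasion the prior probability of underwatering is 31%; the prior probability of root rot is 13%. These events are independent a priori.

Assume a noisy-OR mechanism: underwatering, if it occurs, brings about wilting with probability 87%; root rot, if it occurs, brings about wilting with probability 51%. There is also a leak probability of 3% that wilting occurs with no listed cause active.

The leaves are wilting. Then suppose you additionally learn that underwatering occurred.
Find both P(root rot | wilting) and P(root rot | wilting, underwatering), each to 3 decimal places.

Under noisy-OR, P(wilting | causes) = 1 − (1−0.03)·∏(1−qᵢ) over the active causes.
Enumerate the 4 (underwatering, root rot) configurations and weight by the priors:
  P(wilting) = 0.03*0.69*0.87 + 0.5247*0.69*0.13 + 0.8739*0.31*0.87 + 0.938211*0.31*0.13
        = 0.018009 + 0.047066 + 0.235691 + 0.037810 = 0.338576
Configurations with root rot contribute 0.084876, so
  P(root rot | wilting) = 0.084876 / 0.338576 ≈ 0.251

Now also conditioning on underwatering=true:
Enumerate both values of root rot and weight by the priors:
  P(wilting | underwatering) = 0.8739·0.87 + 0.938211·0.13
        = 0.760293 + 0.121967 = 0.882260
The terms with root rot present sum to 0.121967, so
  P(root rot | wilting, underwatering) = 0.121967 / 0.882260 ≈ 0.138
Conditioning on underwatering lowers the posterior on root rot: the classic explaining-away effect in a common-effect structure.

P(root rot | wilting) ≈ 0.251; P(root rot | wilting, underwatering) ≈ 0.138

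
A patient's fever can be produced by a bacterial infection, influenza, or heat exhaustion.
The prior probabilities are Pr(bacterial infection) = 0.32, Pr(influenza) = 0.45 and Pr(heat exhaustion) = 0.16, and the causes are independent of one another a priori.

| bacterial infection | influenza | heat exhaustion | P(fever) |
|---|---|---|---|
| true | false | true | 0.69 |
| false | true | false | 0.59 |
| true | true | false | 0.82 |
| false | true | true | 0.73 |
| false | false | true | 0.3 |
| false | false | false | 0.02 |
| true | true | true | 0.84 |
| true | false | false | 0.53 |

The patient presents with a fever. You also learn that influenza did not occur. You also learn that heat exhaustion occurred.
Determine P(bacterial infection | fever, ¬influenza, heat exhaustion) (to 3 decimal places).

P(bacterial infection | fever, ¬influenza, heat exhaustion) ≈ 0.520

By total probability over both values of bacterial infection:
  P(fever | ¬influenza, heat exhaustion) = 0.3×0.68 + 0.69×0.32
        = 0.204000 + 0.220800 = 0.424800
Keeping only the bacterial infection-present terms gives 0.220800, so
  P(bacterial infection | fever, ¬influenza, heat exhaustion) = 0.220800 / 0.424800 ≈ 0.520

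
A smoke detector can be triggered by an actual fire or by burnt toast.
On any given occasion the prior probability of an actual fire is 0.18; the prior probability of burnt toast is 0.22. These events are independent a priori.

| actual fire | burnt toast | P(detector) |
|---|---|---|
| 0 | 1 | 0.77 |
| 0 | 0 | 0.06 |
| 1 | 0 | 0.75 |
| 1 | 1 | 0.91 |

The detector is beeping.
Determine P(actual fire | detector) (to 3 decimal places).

P(detector) = 0.06×0.82×0.78 + 0.77×0.82×0.22 + 0.75×0.18×0.78 + 0.91×0.18×0.22 = 0.038376 + 0.138908 + 0.105300 + 0.036036 = 0.318620
The actual fire-present share is 0.105300 + 0.036036 = 0.141336.
So P(actual fire | detector) = 0.141336/0.318620 ≈ 0.444.

P(actual fire | detector) ≈ 0.444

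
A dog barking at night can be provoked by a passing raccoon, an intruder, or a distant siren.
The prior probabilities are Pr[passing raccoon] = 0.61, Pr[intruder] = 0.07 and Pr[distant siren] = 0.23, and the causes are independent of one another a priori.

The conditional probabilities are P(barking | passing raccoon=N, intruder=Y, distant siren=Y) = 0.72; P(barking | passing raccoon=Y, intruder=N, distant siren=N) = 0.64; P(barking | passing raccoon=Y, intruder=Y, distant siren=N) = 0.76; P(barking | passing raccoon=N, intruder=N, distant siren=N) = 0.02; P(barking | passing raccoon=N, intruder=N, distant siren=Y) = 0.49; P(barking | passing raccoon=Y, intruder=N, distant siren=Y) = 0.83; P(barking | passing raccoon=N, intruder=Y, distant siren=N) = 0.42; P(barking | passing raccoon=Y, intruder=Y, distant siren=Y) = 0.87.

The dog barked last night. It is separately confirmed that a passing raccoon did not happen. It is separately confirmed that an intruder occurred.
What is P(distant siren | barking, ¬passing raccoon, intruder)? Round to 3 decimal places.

By total probability over both values of distant siren:
  P(barking | ¬passing raccoon, intruder) = 0.42*0.77 + 0.72*0.23
        = 0.323400 + 0.165600 = 0.489000
The terms with distant siren present sum to 0.165600, so
  P(distant siren | barking, ¬passing raccoon, intruder) = 0.165600 / 0.489000 ≈ 0.339

P(distant siren | barking, ¬passing raccoon, intruder) ≈ 0.339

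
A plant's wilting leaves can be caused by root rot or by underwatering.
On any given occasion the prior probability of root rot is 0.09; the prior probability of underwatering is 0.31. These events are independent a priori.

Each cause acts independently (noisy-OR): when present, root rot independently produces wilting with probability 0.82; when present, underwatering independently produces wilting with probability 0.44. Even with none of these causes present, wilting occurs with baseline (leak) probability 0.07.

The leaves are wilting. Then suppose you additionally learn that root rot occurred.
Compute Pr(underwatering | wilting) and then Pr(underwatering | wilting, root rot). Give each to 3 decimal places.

Pr(underwatering | wilting) ≈ 0.627; Pr(underwatering | wilting, root rot) ≈ 0.328

Under noisy-OR, P(wilting | causes) = 1 − (1−0.07)·∏(1−qᵢ) over the active causes.
By total probability over the 4 (root rot, underwatering) configurations:
  P(wilting) = 0.07*0.91*0.69 + 0.4792*0.91*0.31 + 0.8326*0.09*0.69 + 0.906256*0.09*0.31
        = 0.043953 + 0.135182 + 0.051704 + 0.025285 = 0.256124
Configurations with underwatering contribute 0.160467, so
  P(underwatering | wilting) = 0.160467 / 0.256124 ≈ 0.627

Now condition on the additional information:
P(wilting | root rot) = 0.8326·0.69 + 0.906256·0.31 = 0.574494 + 0.280939 = 0.855433
The underwatering-present share is 0.906256·0.31 = 0.280939.
P(underwatering | wilting, root rot) = 0.280939 / 0.855433 ≈ 0.328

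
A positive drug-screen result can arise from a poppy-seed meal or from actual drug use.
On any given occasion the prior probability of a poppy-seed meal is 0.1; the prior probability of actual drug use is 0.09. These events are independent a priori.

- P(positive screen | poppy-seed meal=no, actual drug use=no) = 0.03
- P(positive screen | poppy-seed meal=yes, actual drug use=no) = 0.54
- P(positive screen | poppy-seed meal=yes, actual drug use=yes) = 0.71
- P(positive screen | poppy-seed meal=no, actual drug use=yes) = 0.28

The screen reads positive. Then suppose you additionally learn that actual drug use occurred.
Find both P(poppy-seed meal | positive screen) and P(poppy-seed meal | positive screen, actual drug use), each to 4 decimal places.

Enumerate the 4 (poppy-seed meal, actual drug use) configurations and weight by the priors:
  P(positive screen) = 0.03×0.9×0.91 + 0.28×0.9×0.09 + 0.54×0.1×0.91 + 0.71×0.1×0.09
        = 0.024570 + 0.022680 + 0.049140 + 0.006390 = 0.102780
Keeping only the poppy-seed meal-present terms gives 0.055530, so
  P(poppy-seed meal | positive screen) = 0.055530 / 0.102780 ≈ 0.5403

With the extra evidence:
For the numerator, keep only poppy-seed meal=true terms: 0.71×0.1 = 0.071000
The normalizing constant is 0.28×0.9 + 0.71×0.1 = 0.323000
P(poppy-seed meal | positive screen, actual drug use) = 0.071000/0.323000 ≈ 0.2198
Conditioning on actual drug use lowers the posterior on poppy-seed meal: the classic explaining-away effect in a common-effect structure.

P(poppy-seed meal | positive screen) ≈ 0.5403; P(poppy-seed meal | positive screen, actual drug use) ≈ 0.2198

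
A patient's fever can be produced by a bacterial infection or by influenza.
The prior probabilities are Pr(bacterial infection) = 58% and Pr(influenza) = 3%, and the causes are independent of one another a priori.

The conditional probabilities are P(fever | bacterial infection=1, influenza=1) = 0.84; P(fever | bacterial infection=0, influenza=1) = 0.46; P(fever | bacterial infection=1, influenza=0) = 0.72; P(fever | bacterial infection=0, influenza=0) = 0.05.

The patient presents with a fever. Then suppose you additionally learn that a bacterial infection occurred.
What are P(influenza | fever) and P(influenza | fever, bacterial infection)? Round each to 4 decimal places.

Enumerate the 4 (bacterial infection, influenza) configurations and weight by the priors:
  P(fever) = 0.05·0.42·0.97 + 0.46·0.42·0.03 + 0.72·0.58·0.97 + 0.84·0.58·0.03
        = 0.020370 + 0.005796 + 0.405072 + 0.014616 = 0.445854
Keeping only the influenza-present terms gives 0.020412, so
  P(influenza | fever) = 0.020412 / 0.445854 ≈ 0.0458

With the extra evidence:
P(fever | bacterial infection) = 0.72*0.97 + 0.84*0.03 = 0.698400 + 0.025200 = 0.723600
The influenza-present share is 0.84*0.03 = 0.025200.
Hence the posterior is 0.025200/0.723600 ≈ 0.0348.

P(influenza | fever) ≈ 0.0458; P(influenza | fever, bacterial infection) ≈ 0.0348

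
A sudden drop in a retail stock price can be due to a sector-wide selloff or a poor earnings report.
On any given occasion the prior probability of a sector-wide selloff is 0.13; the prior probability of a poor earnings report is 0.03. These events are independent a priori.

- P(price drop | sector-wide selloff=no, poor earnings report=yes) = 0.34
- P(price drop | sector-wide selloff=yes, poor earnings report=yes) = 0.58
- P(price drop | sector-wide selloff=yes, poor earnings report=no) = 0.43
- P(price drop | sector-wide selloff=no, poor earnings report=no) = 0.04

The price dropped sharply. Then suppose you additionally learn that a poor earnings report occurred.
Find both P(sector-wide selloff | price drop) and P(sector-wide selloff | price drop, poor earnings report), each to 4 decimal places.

P(sector-wide selloff | price drop) ≈ 0.5699; P(sector-wide selloff | price drop, poor earnings report) ≈ 0.2031

Numerator (weight on configurations with sector-wide selloff): 0.054223 + 0.002262 = 0.056485
Denominator P(price drop): 0.04*0.87*0.97 + 0.34*0.87*0.03 + 0.43*0.13*0.97 + 0.58*0.13*0.03 = 0.099115
Posterior = 0.056485 / 0.099115 ≈ 0.5699

With the extra evidence:
Numerator (weight on configurations with sector-wide selloff): 0.58·0.13 = 0.075400
The normalizing constant is 0.34·0.87 + 0.58·0.13 = 0.371200
Posterior = 0.075400 / 0.371200 ≈ 0.2031
— poor earnings report explains away the evidence for sector-wide selloff.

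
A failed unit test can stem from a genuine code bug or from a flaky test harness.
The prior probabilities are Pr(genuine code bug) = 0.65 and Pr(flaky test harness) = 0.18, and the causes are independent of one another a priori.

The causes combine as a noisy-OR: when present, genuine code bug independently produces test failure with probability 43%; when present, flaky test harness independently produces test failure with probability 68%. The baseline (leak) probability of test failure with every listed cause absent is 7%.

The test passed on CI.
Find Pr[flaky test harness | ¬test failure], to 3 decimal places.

Under noisy-OR, P(test failure | causes) = 1 − (1−0.07)·∏(1−qᵢ) over the active causes.
For the numerator, keep only flaky test harness=true terms: 0.018749 + 0.019847 = 0.038596
Denominator P(¬test failure): 0.93×0.35×0.82 + 0.2976×0.35×0.18 + 0.5301×0.65×0.82 + 0.169632×0.65×0.18 = 0.588049
P(flaky test harness | ¬test failure) = 0.038596/0.588049 ≈ 0.066

Pr[flaky test harness | ¬test failure] ≈ 0.066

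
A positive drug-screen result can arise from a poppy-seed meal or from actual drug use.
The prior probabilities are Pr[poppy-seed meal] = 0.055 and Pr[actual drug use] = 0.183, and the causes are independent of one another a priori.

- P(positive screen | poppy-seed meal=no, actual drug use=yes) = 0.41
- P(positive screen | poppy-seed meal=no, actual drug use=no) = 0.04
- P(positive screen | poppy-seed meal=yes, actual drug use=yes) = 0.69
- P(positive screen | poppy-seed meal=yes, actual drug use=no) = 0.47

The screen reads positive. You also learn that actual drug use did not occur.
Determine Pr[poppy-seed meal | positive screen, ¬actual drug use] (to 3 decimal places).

By total probability over both values of poppy-seed meal:
  P(positive screen | ¬actual drug use) = 0.04×0.945 + 0.47×0.055
        = 0.037800 + 0.025850 = 0.063650
Keeping only the poppy-seed meal-present terms gives 0.025850, so
  P(poppy-seed meal | positive screen, ¬actual drug use) = 0.025850 / 0.063650 ≈ 0.406

Pr[poppy-seed meal | positive screen, ¬actual drug use] ≈ 0.406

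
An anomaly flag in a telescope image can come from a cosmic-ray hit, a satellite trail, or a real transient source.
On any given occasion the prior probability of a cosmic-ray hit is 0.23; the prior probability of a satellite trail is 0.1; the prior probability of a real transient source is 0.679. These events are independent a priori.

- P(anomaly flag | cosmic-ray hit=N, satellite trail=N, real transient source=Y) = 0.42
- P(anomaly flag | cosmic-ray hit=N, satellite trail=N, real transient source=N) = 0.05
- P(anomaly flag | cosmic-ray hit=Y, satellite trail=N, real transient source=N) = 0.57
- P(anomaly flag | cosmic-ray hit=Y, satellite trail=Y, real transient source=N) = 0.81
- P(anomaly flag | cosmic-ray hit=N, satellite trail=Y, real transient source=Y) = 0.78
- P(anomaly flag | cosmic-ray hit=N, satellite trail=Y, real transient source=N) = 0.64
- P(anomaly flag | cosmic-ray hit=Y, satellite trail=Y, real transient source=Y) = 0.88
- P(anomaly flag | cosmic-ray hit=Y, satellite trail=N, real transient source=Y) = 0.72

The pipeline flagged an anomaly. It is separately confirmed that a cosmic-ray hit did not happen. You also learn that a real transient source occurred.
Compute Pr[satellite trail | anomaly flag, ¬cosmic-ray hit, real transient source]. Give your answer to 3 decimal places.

Enumerate both values of satellite trail and weight by the priors:
  P(anomaly flag | ¬cosmic-ray hit, real transient source) = 0.42×0.9 + 0.78×0.1
        = 0.378000 + 0.078000 = 0.456000
Configurations with satellite trail contribute 0.078000, so
  P(satellite trail | anomaly flag, ¬cosmic-ray hit, real transient source) = 0.078000 / 0.456000 ≈ 0.171

Pr[satellite trail | anomaly flag, ¬cosmic-ray hit, real transient source] ≈ 0.171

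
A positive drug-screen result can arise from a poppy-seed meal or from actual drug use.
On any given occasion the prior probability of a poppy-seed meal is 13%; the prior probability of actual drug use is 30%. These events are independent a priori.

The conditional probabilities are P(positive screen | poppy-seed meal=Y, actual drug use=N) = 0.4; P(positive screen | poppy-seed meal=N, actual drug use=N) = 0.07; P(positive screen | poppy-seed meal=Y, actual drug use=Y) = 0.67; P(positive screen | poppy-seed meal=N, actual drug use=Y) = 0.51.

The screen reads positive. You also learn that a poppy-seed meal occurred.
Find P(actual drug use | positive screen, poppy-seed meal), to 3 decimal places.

P(actual drug use | positive screen, poppy-seed meal) ≈ 0.418

Sum P(positive screen|·) weighted by the priors over both values of actual drug use:
  P(positive screen | poppy-seed meal) = 0.4·0.7 + 0.67·0.3
        = 0.280000 + 0.201000 = 0.481000
The terms with actual drug use present sum to 0.201000, so
  P(actual drug use | positive screen, poppy-seed meal) = 0.201000 / 0.481000 ≈ 0.418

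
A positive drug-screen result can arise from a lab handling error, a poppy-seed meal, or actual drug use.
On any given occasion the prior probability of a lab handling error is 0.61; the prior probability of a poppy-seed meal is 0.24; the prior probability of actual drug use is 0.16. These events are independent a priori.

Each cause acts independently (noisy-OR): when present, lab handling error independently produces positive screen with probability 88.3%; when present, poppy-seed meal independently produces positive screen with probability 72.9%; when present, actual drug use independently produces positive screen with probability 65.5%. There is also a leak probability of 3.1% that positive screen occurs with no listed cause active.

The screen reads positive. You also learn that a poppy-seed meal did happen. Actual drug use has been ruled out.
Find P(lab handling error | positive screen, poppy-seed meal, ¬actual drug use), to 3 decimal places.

P(lab handling error | positive screen, poppy-seed meal, ¬actual drug use) ≈ 0.673

Under noisy-OR, P(positive screen | causes) = 1 − (1−0.031)·∏(1−qᵢ) over the active causes.
Sum P(positive screen|·) weighted by the priors over both values of lab handling error:
  P(positive screen | poppy-seed meal, ¬actual drug use) = 0.737401×0.39 + 0.969276×0.61
        = 0.287586 + 0.591258 = 0.878844
The terms with lab handling error present sum to 0.591258, so
  P(lab handling error | positive screen, poppy-seed meal, ¬actual drug use) = 0.591258 / 0.878844 ≈ 0.673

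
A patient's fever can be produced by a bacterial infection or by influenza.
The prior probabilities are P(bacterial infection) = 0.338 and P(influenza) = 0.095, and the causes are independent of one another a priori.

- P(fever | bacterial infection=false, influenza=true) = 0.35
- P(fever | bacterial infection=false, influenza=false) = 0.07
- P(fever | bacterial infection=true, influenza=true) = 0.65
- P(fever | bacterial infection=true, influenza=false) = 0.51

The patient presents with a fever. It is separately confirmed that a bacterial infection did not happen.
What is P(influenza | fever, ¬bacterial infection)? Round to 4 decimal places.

P(influenza | fever, ¬bacterial infection) ≈ 0.3442

By total probability over both values of influenza:
  P(fever | ¬bacterial infection) = 0.07×0.905 + 0.35×0.095
        = 0.063350 + 0.033250 = 0.096600
Keeping only the influenza-present terms gives 0.033250, so
  P(influenza | fever, ¬bacterial infection) = 0.033250 / 0.096600 ≈ 0.3442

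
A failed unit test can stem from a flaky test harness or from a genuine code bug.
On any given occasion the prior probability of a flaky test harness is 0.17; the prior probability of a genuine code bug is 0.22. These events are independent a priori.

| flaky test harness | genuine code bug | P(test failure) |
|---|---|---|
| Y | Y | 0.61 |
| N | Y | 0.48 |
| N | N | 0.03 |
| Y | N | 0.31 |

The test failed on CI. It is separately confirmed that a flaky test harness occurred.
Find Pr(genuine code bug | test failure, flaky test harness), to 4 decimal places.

For the numerator, keep only genuine code bug=true terms: 0.61*0.22 = 0.134200
Denominator P(test failure | flaky test harness): 0.31*0.78 + 0.61*0.22 = 0.376000
Posterior = 0.134200 / 0.376000 ≈ 0.3569

Pr(genuine code bug | test failure, flaky test harness) ≈ 0.3569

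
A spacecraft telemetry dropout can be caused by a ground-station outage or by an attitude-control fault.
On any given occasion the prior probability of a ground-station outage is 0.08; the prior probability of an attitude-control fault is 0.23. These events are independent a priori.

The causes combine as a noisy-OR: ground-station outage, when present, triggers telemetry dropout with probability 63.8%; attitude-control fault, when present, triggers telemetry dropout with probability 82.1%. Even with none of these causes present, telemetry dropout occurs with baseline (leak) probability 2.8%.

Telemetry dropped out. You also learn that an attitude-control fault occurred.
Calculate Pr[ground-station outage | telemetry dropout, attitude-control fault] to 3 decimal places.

Pr[ground-station outage | telemetry dropout, attitude-control fault] ≈ 0.090

Under noisy-OR, P(telemetry dropout | causes) = 1 − (1−0.028)·∏(1−qᵢ) over the active causes.
P(telemetry dropout | attitude-control fault) = 0.826012×0.92 + 0.937016×0.08 = 0.759931 + 0.074961 = 0.834892
Of this, 0.074961 comes from 0.937016×0.08 (the ground-station outage=true cases).
P(ground-station outage | telemetry dropout, attitude-control fault) = 0.074961 / 0.834892 ≈ 0.090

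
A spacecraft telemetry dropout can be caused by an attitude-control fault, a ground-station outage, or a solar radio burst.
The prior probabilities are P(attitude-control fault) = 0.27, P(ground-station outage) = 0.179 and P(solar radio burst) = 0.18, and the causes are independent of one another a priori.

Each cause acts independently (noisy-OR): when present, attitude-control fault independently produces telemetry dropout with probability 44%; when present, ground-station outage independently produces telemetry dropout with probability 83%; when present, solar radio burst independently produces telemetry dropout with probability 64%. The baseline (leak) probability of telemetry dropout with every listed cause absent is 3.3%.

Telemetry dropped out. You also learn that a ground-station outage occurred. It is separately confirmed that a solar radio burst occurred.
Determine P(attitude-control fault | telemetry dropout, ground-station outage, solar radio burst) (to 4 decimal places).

P(attitude-control fault | telemetry dropout, ground-station outage, solar radio burst) ≈ 0.2754

Under noisy-OR, P(telemetry dropout | causes) = 1 − (1−0.033)·∏(1−qᵢ) over the active causes.
By total probability over both values of attitude-control fault:
  P(telemetry dropout | ground-station outage, solar radio burst) = 0.94082*0.73 + 0.966859*0.27
        = 0.686799 + 0.261052 = 0.947851
The terms with attitude-control fault present sum to 0.261052, so
  P(attitude-control fault | telemetry dropout, ground-station outage, solar radio burst) = 0.261052 / 0.947851 ≈ 0.2754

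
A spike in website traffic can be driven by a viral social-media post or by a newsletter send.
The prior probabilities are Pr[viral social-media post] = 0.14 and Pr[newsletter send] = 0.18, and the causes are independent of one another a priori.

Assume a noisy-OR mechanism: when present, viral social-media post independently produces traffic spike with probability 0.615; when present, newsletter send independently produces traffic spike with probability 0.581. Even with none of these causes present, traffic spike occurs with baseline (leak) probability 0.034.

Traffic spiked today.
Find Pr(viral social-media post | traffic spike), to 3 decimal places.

Pr(viral social-media post | traffic spike) ≈ 0.446

Under noisy-OR, P(traffic spike | causes) = 1 − (1−0.034)·∏(1−qᵢ) over the active causes.
P(traffic spike) = 0.034·0.86·0.82 + 0.595246·0.86·0.18 + 0.62809·0.14·0.82 + 0.84417·0.14·0.18 = 0.023977 + 0.092144 + 0.072105 + 0.021273 = 0.209499
Of this, 0.093378 comes from 0.072105 + 0.021273 (the viral social-media post=true cases).
So P(viral social-media post | traffic spike) = 0.093378/0.209499 ≈ 0.446.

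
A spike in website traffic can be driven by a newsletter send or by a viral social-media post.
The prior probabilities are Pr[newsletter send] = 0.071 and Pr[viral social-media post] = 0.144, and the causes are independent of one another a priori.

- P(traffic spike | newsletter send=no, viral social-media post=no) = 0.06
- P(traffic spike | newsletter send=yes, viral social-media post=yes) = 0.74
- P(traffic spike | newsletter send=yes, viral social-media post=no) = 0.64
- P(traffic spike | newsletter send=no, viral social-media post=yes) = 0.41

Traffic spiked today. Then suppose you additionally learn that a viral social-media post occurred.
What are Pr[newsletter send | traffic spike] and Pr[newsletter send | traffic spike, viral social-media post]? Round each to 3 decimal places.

P(traffic spike) = 0.06×0.929×0.856 + 0.41×0.929×0.144 + 0.64×0.071×0.856 + 0.74×0.071×0.144 = 0.047713 + 0.054848 + 0.038897 + 0.007566 = 0.149024
Restricting to configurations with newsletter send present: 0.038897 + 0.007566 = 0.046463.
Hence the posterior is 0.046463/0.149024 ≈ 0.312.

Now condition on the additional information:
Sum P(traffic spike|·) weighted by the priors over both values of newsletter send:
  P(traffic spike | viral social-media post) = 0.41*0.929 + 0.74*0.071
        = 0.380890 + 0.052540 = 0.433430
The terms with newsletter send present sum to 0.052540, so
  P(newsletter send | traffic spike, viral social-media post) = 0.052540 / 0.433430 ≈ 0.121
Conditioning on viral social-media post lowers the posterior on newsletter send: the classic explaining-away effect in a common-effect structure.

Pr[newsletter send | traffic spike] ≈ 0.312; Pr[newsletter send | traffic spike, viral social-media post] ≈ 0.121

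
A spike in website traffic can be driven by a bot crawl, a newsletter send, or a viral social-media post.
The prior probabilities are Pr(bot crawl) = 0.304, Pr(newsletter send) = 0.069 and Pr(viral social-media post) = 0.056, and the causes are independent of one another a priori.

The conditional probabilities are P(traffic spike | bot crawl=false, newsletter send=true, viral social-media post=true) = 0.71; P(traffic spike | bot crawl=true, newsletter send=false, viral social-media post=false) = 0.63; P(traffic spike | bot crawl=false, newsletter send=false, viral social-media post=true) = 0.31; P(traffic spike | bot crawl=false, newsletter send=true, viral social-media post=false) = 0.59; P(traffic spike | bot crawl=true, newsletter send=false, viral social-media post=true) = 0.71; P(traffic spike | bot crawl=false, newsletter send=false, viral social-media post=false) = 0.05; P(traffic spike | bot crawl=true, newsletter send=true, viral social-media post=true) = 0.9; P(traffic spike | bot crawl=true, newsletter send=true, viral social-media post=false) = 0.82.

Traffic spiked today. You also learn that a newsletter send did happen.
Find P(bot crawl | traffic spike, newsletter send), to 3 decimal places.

P(bot crawl | traffic spike, newsletter send) ≈ 0.376

Numerator (weight on configurations with bot crawl): 0.235320 + 0.015322 = 0.250642
Denominator P(traffic spike | newsletter send): 0.59*0.696*0.944 + 0.71*0.696*0.056 + 0.82*0.304*0.944 + 0.9*0.304*0.056 = 0.665959
P(bot crawl | traffic spike, newsletter send) = 0.250642/0.665959 ≈ 0.376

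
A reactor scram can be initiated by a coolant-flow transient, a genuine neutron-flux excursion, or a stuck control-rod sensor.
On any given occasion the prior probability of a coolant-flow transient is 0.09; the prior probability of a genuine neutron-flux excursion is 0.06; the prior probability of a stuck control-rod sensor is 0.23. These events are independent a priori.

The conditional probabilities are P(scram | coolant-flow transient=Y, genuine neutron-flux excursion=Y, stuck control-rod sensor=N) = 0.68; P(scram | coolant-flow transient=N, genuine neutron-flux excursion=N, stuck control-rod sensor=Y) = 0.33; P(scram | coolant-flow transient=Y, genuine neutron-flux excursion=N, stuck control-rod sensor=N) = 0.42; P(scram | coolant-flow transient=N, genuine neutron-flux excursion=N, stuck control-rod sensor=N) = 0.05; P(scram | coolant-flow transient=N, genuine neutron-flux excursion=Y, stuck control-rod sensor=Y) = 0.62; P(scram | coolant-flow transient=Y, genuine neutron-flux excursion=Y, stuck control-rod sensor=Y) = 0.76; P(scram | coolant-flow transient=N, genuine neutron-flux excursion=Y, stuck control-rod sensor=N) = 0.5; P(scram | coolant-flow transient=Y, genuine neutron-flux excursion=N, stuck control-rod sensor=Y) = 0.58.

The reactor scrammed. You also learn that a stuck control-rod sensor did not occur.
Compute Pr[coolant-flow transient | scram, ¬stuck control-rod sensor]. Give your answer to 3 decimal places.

P(scram | ¬stuck control-rod sensor) = 0.05*0.91*0.94 + 0.5*0.91*0.06 + 0.42*0.09*0.94 + 0.68*0.09*0.06 = 0.042770 + 0.027300 + 0.035532 + 0.003672 = 0.109274
Of this, 0.039204 comes from 0.035532 + 0.003672 (the coolant-flow transient=true cases).
So P(coolant-flow transient | scram, ¬stuck control-rod sensor) = 0.039204/0.109274 ≈ 0.359.

Pr[coolant-flow transient | scram, ¬stuck control-rod sensor] ≈ 0.359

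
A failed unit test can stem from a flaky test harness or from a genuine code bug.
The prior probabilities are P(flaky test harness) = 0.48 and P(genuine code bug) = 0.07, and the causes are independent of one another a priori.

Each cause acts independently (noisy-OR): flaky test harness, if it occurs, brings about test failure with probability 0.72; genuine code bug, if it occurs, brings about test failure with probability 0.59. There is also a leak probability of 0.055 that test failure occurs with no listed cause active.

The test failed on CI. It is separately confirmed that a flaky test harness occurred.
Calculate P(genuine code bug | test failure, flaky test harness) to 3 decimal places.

Under noisy-OR, P(test failure | causes) = 1 − (1−0.055)·∏(1−qᵢ) over the active causes.
P(test failure | flaky test harness) = 0.7354·0.93 + 0.891514·0.07 = 0.683922 + 0.062406 = 0.746328
Of this, 0.062406 comes from 0.891514·0.07 (the genuine code bug=true cases).
So P(genuine code bug | test failure, flaky test harness) = 0.062406/0.746328 ≈ 0.084.

P(genuine code bug | test failure, flaky test harness) ≈ 0.084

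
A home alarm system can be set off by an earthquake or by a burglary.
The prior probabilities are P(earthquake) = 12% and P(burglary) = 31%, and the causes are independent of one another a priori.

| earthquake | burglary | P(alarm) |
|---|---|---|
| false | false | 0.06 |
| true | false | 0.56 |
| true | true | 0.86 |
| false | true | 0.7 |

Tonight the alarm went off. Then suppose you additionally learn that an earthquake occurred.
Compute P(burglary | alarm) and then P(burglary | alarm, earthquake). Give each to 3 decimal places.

P(alarm) = 0.06×0.88×0.69 + 0.7×0.88×0.31 + 0.56×0.12×0.69 + 0.86×0.12×0.31 = 0.036432 + 0.190960 + 0.046368 + 0.031992 = 0.305752
The burglary-present share is 0.190960 + 0.031992 = 0.222952.
P(burglary | alarm) = 0.222952 / 0.305752 ≈ 0.729

Now also conditioning on earthquake=true:
P(alarm | earthquake) = 0.56*0.69 + 0.86*0.31 = 0.386400 + 0.266600 = 0.653000
The burglary-present share is 0.86*0.31 = 0.266600.
Hence the posterior is 0.266600/0.653000 ≈ 0.408.

P(burglary | alarm) ≈ 0.729; P(burglary | alarm, earthquake) ≈ 0.408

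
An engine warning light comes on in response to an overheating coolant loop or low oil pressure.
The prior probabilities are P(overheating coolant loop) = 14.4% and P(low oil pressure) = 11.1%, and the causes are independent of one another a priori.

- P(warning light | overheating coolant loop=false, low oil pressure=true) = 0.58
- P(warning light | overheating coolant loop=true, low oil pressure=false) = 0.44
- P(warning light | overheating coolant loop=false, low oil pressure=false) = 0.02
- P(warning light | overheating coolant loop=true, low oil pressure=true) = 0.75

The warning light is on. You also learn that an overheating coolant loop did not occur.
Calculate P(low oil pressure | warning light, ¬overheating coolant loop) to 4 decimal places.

P(warning light | ¬overheating coolant loop) = 0.02×0.889 + 0.58×0.111 = 0.017780 + 0.064380 = 0.082160
The low oil pressure-present share is 0.58×0.111 = 0.064380.
So P(low oil pressure | warning light, ¬overheating coolant loop) = 0.064380/0.082160 ≈ 0.7836.

P(low oil pressure | warning light, ¬overheating coolant loop) ≈ 0.7836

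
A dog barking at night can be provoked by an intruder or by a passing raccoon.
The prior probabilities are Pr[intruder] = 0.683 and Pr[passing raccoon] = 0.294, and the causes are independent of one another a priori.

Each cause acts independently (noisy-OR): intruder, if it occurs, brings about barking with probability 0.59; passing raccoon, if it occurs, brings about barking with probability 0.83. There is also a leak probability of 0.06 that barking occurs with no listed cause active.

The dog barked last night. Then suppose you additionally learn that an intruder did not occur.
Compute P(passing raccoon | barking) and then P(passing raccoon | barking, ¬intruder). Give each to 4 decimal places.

Under noisy-OR, P(barking | causes) = 1 − (1−0.06)·∏(1−qᵢ) over the active causes.
Numerator (weight on configurations with passing raccoon): 0.078305 + 0.187646 = 0.265951
Normalizer over all consistent configurations: 0.06×0.317×0.706 + 0.8402×0.317×0.294 + 0.6146×0.683×0.706 + 0.934482×0.683×0.294 = 0.575738
P(passing raccoon | barking) = 0.265951/0.575738 ≈ 0.4619

Now also conditioning on intruder≠true:
P(barking | ¬intruder) = 0.06×0.706 + 0.8402×0.294 = 0.042360 + 0.247019 = 0.289379
Restricting to configurations with passing raccoon present: 0.8402×0.294 = 0.247019.
P(passing raccoon | barking, ¬intruder) = 0.247019 / 0.289379 ≈ 0.8536
Ruling out intruder raises the posterior on passing raccoon — the flip side of explaining away.

P(passing raccoon | barking) ≈ 0.4619; P(passing raccoon | barking, ¬intruder) ≈ 0.8536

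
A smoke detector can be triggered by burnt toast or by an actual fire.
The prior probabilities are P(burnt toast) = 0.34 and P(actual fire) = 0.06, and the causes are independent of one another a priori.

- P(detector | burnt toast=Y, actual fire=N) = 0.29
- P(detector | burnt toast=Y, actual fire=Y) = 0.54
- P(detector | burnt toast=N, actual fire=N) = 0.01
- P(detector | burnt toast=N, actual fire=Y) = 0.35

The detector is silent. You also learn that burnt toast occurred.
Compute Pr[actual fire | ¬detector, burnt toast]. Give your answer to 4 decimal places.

For the numerator, keep only actual fire=true terms: 0.46×0.06 = 0.027600
The normalizing constant is 0.71×0.94 + 0.46×0.06 = 0.695000
P(actual fire | ¬detector, burnt toast) = 0.027600/0.695000 ≈ 0.0397

Pr[actual fire | ¬detector, burnt toast] ≈ 0.0397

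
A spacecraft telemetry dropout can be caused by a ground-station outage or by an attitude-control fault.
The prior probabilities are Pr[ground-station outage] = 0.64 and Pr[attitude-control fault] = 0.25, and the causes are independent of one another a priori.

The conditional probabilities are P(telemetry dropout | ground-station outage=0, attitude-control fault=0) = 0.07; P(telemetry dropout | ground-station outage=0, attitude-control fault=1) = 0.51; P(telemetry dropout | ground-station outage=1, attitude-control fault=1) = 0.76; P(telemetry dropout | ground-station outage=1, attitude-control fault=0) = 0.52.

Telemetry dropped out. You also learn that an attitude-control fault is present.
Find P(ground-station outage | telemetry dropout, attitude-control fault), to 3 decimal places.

Weight on ground-station outage=true, given the evidence: 0.76×0.64 = 0.486400
Normalizer over all consistent configurations: 0.51×0.36 + 0.76×0.64 = 0.670000
P(ground-station outage | telemetry dropout, attitude-control fault) = 0.486400/0.670000 ≈ 0.726

P(ground-station outage | telemetry dropout, attitude-control fault) ≈ 0.726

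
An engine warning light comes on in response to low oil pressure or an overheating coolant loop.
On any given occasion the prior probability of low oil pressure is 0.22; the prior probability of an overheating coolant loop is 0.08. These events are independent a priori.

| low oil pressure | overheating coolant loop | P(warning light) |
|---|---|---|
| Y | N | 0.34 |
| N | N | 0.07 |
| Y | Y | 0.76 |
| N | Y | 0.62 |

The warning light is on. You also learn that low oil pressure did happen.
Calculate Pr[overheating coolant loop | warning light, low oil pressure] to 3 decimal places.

Sum P(warning light|·) weighted by the priors over both values of overheating coolant loop:
  P(warning light | low oil pressure) = 0.34×0.92 + 0.76×0.08
        = 0.312800 + 0.060800 = 0.373600
Configurations with overheating coolant loop contribute 0.060800, so
  P(overheating coolant loop | warning light, low oil pressure) = 0.060800 / 0.373600 ≈ 0.163

Pr[overheating coolant loop | warning light, low oil pressure] ≈ 0.163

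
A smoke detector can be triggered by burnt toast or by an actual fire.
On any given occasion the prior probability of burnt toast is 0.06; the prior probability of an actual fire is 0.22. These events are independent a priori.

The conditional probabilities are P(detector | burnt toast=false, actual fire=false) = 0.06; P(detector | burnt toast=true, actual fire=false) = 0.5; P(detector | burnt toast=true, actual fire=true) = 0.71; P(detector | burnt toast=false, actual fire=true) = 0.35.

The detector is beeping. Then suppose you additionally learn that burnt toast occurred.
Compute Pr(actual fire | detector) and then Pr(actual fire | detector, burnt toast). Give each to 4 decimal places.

Pr(actual fire | detector) ≈ 0.5481; Pr(actual fire | detector, burnt toast) ≈ 0.2860

For the numerator, keep only actual fire=true terms: 0.072380 + 0.009372 = 0.081752
Denominator P(detector): 0.06·0.94·0.78 + 0.35·0.94·0.22 + 0.5·0.06·0.78 + 0.71·0.06·0.22 = 0.149144
Posterior = 0.081752 / 0.149144 ≈ 0.5481

With the extra evidence:
Sum P(detector|·) weighted by the priors over both values of actual fire:
  P(detector | burnt toast) = 0.5·0.78 + 0.71·0.22
        = 0.390000 + 0.156200 = 0.546200
Configurations with actual fire contribute 0.156200, so
  P(actual fire | detector, burnt toast) = 0.156200 / 0.546200 ≈ 0.2860
This is intercausal reasoning (explaining away): once burnt toast accounts for the detector, actual fire becomes less likely.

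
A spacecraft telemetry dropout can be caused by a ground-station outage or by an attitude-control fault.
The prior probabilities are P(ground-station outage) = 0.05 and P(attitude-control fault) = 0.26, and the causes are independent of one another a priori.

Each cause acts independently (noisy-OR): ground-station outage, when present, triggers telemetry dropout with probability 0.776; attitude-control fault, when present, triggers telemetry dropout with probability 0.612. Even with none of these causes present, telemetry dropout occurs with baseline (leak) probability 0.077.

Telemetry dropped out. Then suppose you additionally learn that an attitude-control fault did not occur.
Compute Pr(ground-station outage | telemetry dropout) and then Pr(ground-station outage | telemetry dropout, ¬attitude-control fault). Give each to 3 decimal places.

Pr(ground-station outage | telemetry dropout) ≈ 0.163; Pr(ground-station outage | telemetry dropout, ¬attitude-control fault) ≈ 0.352

Under noisy-OR, P(telemetry dropout | causes) = 1 − (1−0.077)·∏(1−qᵢ) over the active causes.
P(telemetry dropout) = 0.077×0.95×0.74 + 0.641876×0.95×0.26 + 0.793248×0.05×0.74 + 0.91978×0.05×0.26 = 0.054131 + 0.158543 + 0.029350 + 0.011957 = 0.253981
The ground-station outage-present share is 0.029350 + 0.011957 = 0.041307.
So P(ground-station outage | telemetry dropout) = 0.041307/0.253981 ≈ 0.163.

Now condition on the additional information:
Sum P(telemetry dropout|·) weighted by the priors over both values of ground-station outage:
  P(telemetry dropout | ¬attitude-control fault) = 0.077·0.95 + 0.793248·0.05
        = 0.073150 + 0.039662 = 0.112812
The terms with ground-station outage present sum to 0.039662, so
  P(ground-station outage | telemetry dropout, ¬attitude-control fault) = 0.039662 / 0.112812 ≈ 0.352
With attitude-control fault excluded, ground-station outage must carry more of the explanatory weight for the telemetry dropout.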